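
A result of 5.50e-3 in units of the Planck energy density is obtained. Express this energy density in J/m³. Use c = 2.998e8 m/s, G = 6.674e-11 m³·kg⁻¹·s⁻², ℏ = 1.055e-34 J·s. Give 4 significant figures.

2.548e111 J/m³

One Planck energy density: u_P = c⁷/(ℏG²) = 4.632e113 J/m³.
5.50e-3 × 4.632e113 J/m³ = 2.548e111 J/m³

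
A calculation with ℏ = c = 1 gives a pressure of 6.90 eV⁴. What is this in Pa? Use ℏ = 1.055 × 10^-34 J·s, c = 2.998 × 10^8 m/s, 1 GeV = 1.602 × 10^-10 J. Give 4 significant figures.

143.6 Pa

Pressure is [E]/[L]³ = [E]⁴/(ℏc)³.
1 GeV⁴ → 1/(ℏc)³ × (1 GeV in J)⁴ = 2.082 × 10^37 Pa.
Convert the energy scale: 6.90 eV⁴ = 6.90 × 10^-36 GeV⁴.
Result: 6.90 × 10^-36 × 2.082 × 10^37 = 143.6 Pa.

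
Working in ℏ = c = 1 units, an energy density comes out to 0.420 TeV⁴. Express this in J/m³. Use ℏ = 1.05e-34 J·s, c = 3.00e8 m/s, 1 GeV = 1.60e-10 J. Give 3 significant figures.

[E]/[L]³ = [E]⁴/(ℏc)³; restore (ℏc)⁻³.
1 GeV⁴ → 1/(ℏc)³ × (1 GeV in J)⁴ = 2.10e37 J/m³.
Convert the energy scale: 0.420 TeV⁴ = 4.20e11 GeV⁴.
Result: 4.20e11 × 2.10e37 = 8.81e48 J/m³.

8.81e48 J/m³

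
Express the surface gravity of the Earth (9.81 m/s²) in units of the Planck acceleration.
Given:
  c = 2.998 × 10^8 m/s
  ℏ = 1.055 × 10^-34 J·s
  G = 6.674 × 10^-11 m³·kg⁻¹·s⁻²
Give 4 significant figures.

Planck acceleration: a_P = √(c⁷/(ℏG)) = 5.560 × 10^51 m/s².
9.81 / 5.560 × 10^51 = 1.764 × 10^-51

1.764 × 10^-51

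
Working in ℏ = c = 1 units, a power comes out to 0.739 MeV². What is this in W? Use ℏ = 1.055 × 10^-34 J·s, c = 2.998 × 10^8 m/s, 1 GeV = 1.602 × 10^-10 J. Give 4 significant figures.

Power is [E]/[T] = [E]²/ℏ.
1 GeV² → 1/ℏ × (1 GeV in J)² = 2.433 × 10^14 W.
Convert the energy scale: 0.739 MeV² = 7.39 × 10^-7 GeV².
Result: 7.39 × 10^-7 × 2.433 × 10^14 = 1.798 × 10^8 W.

1.798 × 10^8 W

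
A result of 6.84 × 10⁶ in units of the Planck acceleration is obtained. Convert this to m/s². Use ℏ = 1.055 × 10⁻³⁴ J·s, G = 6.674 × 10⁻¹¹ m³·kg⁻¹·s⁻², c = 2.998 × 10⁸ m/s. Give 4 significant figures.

One Planck acceleration: a_P = √(c⁷/(ℏG)) = 5.560 × 10⁵¹ m/s².
6.84 × 10⁶ × 5.560 × 10⁵¹ m/s² = 3.803 × 10⁵⁸ m/s²

3.803 × 10⁵⁸ m/s²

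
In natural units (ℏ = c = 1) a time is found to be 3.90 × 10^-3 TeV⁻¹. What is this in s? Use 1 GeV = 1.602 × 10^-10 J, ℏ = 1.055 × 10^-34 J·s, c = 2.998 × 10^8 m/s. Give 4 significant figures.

A time is [E]⁻¹ in ℏ=c=1; restore one factor of ℏ.
1 GeV⁻¹ → ℏ × (1 GeV in J)⁻¹ = 6.586 × 10^-25 s.
Convert the energy scale: 3.90 × 10^-3 TeV⁻¹ = 3.90 × 10^-6 GeV⁻¹.
Result: 3.90 × 10^-6 × 6.586 × 10^-25 = 2.568 × 10^-30 s.

2.568 × 10^-30 s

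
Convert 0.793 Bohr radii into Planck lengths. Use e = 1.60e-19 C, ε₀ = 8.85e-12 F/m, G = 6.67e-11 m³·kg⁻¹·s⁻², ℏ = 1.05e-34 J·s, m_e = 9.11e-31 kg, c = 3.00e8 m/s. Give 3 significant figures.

Bohr radius: a₀ = 4πε₀ℏ²/(m_e e²) = 5.26e-11 m
Planck length: ℓ_P = √(ℏG/c³) = 1.61e-35 m
0.793 × 5.26e-11 / 1.61e-35 = 2.59e24

2.59e24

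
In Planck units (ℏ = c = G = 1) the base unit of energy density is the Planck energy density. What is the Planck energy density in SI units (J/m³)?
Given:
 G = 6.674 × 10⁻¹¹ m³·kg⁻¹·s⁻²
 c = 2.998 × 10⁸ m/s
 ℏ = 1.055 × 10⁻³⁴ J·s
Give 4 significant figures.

u_P = c⁷/(ℏG²)
  = 2.177 × 10⁵⁹ / 4.699 × 10⁻⁵⁵
  = 4.632 × 10¹¹³ J/m³

4.632 × 10¹¹³ J/m³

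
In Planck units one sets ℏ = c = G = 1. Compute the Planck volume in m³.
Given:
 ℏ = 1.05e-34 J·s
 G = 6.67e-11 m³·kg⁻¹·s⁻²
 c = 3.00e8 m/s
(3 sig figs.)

V_P = (ℏG/c³)^(3/2)
  = √(1.75e-209)
  = 4.18e-105 m³

4.18e-105 m³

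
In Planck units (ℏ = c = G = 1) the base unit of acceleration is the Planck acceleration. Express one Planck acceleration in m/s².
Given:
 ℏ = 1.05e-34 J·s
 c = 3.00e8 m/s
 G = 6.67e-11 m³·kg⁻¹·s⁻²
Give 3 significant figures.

a_P = √(c⁷/(ℏG))
  = √(3.12e103)
  = 5.59e51 m/s²

5.59e51 m/s²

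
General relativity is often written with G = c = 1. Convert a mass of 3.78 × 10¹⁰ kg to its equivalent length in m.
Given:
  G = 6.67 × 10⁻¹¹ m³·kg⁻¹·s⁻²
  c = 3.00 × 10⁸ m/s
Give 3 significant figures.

2.80 × 10⁻¹⁷ m

In G = c = 1 units mass has dimensions of length; the conversion factor is G/c².
3.78 × 10¹⁰ kg × (G/c²) = 2.80 × 10⁻¹⁷ m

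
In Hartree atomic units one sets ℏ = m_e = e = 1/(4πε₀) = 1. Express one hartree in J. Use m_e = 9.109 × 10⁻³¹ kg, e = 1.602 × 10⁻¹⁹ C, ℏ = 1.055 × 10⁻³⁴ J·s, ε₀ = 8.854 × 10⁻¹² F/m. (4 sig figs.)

E_h = m_e e⁴/(4πε₀ℏ)²
  = 6.000 × 10⁻¹⁰⁶ / 1.378 × 10⁻⁸⁸
  = 4.354 × 10⁻¹⁸ J

4.354 × 10⁻¹⁸ J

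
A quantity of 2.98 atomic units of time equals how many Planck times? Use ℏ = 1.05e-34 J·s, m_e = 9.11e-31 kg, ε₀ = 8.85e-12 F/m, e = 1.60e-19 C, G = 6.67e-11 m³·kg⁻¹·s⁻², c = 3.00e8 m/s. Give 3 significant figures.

1.33e27

atomic unit of time: τ_au = (4πε₀)²ℏ³/(m_e e⁴) = 2.40e-17 s
Planck time: t_P = √(ℏG/c⁵) = 5.37e-44 s
2.98 × 2.40e-17 / 5.37e-44 = 1.33e27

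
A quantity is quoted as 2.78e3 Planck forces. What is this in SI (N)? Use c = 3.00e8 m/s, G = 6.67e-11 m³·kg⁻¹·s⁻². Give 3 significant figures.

3.38e47 N

One Planck force: F_P = c⁴/G = 1.21e44 N.
2.78e3 × 1.21e44 N = 3.38e47 N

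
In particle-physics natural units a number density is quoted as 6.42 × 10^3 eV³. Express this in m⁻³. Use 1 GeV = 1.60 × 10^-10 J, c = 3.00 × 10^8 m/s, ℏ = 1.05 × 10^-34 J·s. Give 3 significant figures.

8.41 × 10^23 m⁻³

Number density is [L]⁻³ = [E]³/(ℏc)³.
1 GeV³ → 1/(ℏc)³ × (1 GeV in J)³ = 1.31 × 10^47 m⁻³.
Convert the energy scale: 6.42 × 10^3 eV³ = 6.42 × 10^-24 GeV³.
Result: 6.42 × 10^-24 × 1.31 × 10^47 = 8.41 × 10^23 m⁻³.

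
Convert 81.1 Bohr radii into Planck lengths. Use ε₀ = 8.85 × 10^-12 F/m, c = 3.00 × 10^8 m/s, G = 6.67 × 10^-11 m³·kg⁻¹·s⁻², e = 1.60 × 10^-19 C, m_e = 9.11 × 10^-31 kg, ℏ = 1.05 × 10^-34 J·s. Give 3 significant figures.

Bohr radius: a₀ = 4πε₀ℏ²/(m_e e²) = 5.26 × 10^-11 m
Planck length: ℓ_P = √(ℏG/c³) = 1.61 × 10^-35 m
81.1 × 5.26 × 10^-11 / 1.61 × 10^-35 = 2.65 × 10^26

2.65 × 10^26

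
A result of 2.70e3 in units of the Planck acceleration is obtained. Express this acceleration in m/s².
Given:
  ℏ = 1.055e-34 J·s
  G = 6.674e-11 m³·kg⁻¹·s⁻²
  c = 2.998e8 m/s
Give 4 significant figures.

1.501e55 m/s²

One Planck acceleration: a_P = √(c⁷/(ℏG)) = 5.560e51 m/s².
2.70e3 × 5.560e51 m/s² = 1.501e55 m/s²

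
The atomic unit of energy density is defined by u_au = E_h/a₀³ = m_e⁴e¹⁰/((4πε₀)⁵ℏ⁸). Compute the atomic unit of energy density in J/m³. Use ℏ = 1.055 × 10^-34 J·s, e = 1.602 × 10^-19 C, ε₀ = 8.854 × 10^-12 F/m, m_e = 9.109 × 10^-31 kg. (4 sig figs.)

u_au = E_h/a₀³ = m_e⁴e¹⁰/((4πε₀)⁵ℏ⁸)
E_h = 4.354 × 10^-18 J
a₀ = 5.297 × 10^-11 m
E_h/a₀³ = 2.929 × 10^13 J/m³

2.929 × 10^13 J/m³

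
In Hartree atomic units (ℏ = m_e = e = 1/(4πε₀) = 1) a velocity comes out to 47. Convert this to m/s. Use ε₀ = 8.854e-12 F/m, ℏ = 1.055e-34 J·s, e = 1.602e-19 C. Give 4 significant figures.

1.028e8 m/s

One atomic unit of velocity: v_au = e²/(4πε₀ℏ) = 2.186e6 m/s.
47 × 2.186e6 m/s = 1.028e8 m/s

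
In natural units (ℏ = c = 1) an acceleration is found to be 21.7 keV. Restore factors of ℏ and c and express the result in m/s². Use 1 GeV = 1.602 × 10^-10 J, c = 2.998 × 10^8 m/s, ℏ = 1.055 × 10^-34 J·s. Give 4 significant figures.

9.879 × 10^27 m/s²

Acceleration is [L]/[T]² = c·[E]/ℏ.
1 GeV → c/ℏ × (1 GeV in J) = 4.552 × 10^32 m/s².
Convert the energy scale: 21.7 keV = 2.17 × 10^-5 GeV.
Result: 2.17 × 10^-5 × 4.552 × 10^32 = 9.879 × 10^27 m/s².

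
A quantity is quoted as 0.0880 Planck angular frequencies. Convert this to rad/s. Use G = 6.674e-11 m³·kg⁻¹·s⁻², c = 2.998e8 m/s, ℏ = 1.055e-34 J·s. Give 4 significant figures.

1.632e42 rad/s

One Planck angular frequency: ω_P = √(c⁵/(ℏG)) = 1.855e43 rad/s.
0.0880 × 1.855e43 rad/s = 1.632e42 rad/s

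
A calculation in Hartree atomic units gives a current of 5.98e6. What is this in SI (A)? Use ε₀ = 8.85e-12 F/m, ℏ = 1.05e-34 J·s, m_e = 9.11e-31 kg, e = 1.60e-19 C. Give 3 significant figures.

One atomic unit of electric current: I_au = e E_h/ℏ = m_e e⁵/((4πε₀)²ℏ³) = 6.67e-3 A.
5.98e6 × 6.67e-3 A = 3.99e4 A

3.99e4 A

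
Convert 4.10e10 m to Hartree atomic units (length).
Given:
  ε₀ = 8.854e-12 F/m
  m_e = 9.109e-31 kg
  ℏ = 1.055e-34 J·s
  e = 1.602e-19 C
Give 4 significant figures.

Bohr radius: a₀ = 4πε₀ℏ²/(m_e e²) = 5.297e-11 m.
4.10e10 / 5.297e-11 = 7.740e20

7.740e20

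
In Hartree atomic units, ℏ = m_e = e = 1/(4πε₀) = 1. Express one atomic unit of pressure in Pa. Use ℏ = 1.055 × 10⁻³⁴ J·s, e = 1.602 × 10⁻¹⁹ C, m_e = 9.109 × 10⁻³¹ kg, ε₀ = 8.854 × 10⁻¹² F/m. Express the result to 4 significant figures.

From ℏ = m_e = e = 1/(4πε₀) = 1 the pressure scale is P_au = E_h/a₀³ = m_e⁴e¹⁰/((4πε₀)⁵ℏ⁸).
E_h = 4.354 × 10⁻¹⁸ J
a₀ = 5.297 × 10⁻¹¹ m
E_h/a₀³ = 2.929 × 10¹³ Pa

2.929 × 10¹³ Pa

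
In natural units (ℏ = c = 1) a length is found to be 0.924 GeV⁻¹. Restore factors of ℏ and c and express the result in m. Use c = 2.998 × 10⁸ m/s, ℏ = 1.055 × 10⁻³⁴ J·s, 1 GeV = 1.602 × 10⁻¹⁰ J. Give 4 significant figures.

A length is [E]⁻¹ in ℏ=c=1; restore one factor of ℏc.
1 GeV⁻¹ → ℏc × (1 GeV in J)⁻¹ = 1.974 × 10⁻¹⁶ m.
Result: 0.924 × 1.974 × 10⁻¹⁶ = 1.824 × 10⁻¹⁶ m.

1.824 × 10⁻¹⁶ m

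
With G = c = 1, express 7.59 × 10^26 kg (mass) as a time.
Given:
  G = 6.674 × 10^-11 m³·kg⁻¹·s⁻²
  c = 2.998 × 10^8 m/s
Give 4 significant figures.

Mass → time via G/c³.
7.59 × 10^26 kg × (G/c³) = 1.880 × 10^-9 s

1.880 × 10^-9 s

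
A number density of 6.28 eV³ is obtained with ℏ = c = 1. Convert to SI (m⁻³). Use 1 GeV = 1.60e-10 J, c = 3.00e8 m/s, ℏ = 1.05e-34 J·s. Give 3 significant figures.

8.23e20 m⁻³

Number density is [L]⁻³ = [E]³/(ℏc)³.
1 GeV³ → 1/(ℏc)³ × (1 GeV in J)³ = 1.31e47 m⁻³.
Convert the energy scale: 6.28 eV³ = 6.28e-27 GeV³.
Result: 6.28e-27 × 1.31e47 = 8.23e20 m⁻³.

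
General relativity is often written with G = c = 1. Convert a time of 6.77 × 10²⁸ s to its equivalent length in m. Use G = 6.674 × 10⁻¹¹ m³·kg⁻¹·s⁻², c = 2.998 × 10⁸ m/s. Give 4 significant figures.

Time → length via c.
6.77 × 10²⁸ s × (c) = 2.030 × 10³⁷ m

2.030 × 10³⁷ m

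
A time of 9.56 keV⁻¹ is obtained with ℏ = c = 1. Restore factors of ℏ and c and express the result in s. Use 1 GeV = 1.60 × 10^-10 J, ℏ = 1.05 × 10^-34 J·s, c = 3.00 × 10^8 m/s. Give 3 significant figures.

6.27 × 10^-18 s

A time is [E]⁻¹ in ℏ=c=1; restore one factor of ℏ.
1 GeV⁻¹ → ℏ × (1 GeV in J)⁻¹ = 6.56 × 10^-25 s.
Convert the energy scale: 9.56 keV⁻¹ = 9.56 × 10^6 GeV⁻¹.
Result: 9.56 × 10^6 × 6.56 × 10^-25 = 6.27 × 10^-18 s.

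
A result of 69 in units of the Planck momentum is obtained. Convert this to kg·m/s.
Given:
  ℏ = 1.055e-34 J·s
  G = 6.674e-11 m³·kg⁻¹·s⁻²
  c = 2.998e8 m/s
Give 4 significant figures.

450.3 kg·m/s

One Planck momentum: p_P = √(ℏc³/G) = 6.527 kg·m/s.
69 × 6.527 kg·m/s = 450.3 kg·m/s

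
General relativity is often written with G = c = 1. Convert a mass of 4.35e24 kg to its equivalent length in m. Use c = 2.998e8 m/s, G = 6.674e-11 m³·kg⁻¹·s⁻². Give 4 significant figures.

In G = c = 1 units mass has dimensions of length; the conversion factor is G/c².
4.35e24 kg × (G/c²) = 3.230e-3 m

3.230e-3 m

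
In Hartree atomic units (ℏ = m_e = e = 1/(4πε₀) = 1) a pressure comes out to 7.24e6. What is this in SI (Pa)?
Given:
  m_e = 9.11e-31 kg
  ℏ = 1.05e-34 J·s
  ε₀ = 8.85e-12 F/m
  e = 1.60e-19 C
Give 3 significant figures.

One atomic unit of pressure: P_au = E_h/a₀³ = m_e⁴e¹⁰/((4πε₀)⁵ℏ⁸) = 3.01e13 Pa.
7.24e6 × 3.01e13 Pa = 2.18e20 Pa

2.18e20 Pa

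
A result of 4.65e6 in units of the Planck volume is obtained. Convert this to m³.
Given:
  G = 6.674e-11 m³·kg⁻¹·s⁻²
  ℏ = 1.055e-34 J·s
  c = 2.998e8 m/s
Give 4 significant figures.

One Planck volume: V_P = (ℏG/c³)^(3/2) = 4.224e-105 m³.
4.65e6 × 4.224e-105 m³ = 1.964e-98 m³

1.964e-98 m³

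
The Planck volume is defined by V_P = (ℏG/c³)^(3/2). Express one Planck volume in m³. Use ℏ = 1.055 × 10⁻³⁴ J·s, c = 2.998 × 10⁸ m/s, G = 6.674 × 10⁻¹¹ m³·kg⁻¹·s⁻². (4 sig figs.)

V_P = (ℏG/c³)^(3/2)
  = √(1.784 × 10⁻²⁰⁹)
  = 4.224 × 10⁻¹⁰⁵ m³

4.224 × 10⁻¹⁰⁵ m³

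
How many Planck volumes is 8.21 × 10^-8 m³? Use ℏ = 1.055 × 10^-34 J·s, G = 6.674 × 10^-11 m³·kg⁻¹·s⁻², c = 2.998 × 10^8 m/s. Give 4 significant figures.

Planck volume: V_P = (ℏG/c³)^(3/2) = 4.224 × 10^-105 m³.
8.21 × 10^-8 / 4.224 × 10^-105 = 1.944 × 10^97

1.944 × 10^97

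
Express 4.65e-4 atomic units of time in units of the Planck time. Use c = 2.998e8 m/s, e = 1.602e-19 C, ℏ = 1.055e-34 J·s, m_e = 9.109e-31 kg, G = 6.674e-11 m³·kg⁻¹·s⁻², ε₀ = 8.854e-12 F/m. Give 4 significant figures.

atomic unit of time: τ_au = (4πε₀)²ℏ³/(m_e e⁴) = 2.423e-17 s
Planck time: t_P = √(ℏG/c⁵) = 5.392e-44 s
4.65e-4 × 2.423e-17 / 5.392e-44 = 2.090e23

2.090e23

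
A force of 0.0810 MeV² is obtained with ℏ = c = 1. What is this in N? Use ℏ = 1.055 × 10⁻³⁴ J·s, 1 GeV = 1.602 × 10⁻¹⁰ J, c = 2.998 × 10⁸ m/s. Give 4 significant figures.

Force is [E]/[L] = [E]²/(ℏc); restore (ℏc)⁻¹.
1 GeV² → 1/(ℏc) × (1 GeV in J)² = 8.114 × 10⁵ N.
Convert the energy scale: 0.0810 MeV² = 8.10 × 10⁻⁸ GeV².
Result: 8.10 × 10⁻⁸ × 8.114 × 10⁵ = 0.06572 N.

0.06572 N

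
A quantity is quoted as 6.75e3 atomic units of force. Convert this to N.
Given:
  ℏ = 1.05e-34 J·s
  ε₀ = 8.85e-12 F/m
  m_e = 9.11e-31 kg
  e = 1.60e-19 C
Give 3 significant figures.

5.62e-4 N

One atomic unit of force: F_au = E_h/a₀ = m_e²e⁶/((4πε₀)³ℏ⁴) = 8.33e-8 N.
6.75e3 × 8.33e-8 N = 5.62e-4 N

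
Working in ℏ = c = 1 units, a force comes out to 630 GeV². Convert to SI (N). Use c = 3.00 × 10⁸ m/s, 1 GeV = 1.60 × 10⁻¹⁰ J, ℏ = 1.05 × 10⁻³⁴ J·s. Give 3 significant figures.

5.12 × 10⁸ N

Force is [E]/[L] = [E]²/(ℏc); restore (ℏc)⁻¹.
1 GeV² → 1/(ℏc) × (1 GeV in J)² = 8.13 × 10⁵ N.
Result: 630 × 8.13 × 10⁵ = 5.12 × 10⁸ N.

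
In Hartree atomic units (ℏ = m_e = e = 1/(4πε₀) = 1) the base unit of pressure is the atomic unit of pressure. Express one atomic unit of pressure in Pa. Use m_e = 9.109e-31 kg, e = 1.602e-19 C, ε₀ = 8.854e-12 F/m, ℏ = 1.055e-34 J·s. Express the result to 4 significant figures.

2.929e13 Pa

P_au = E_h/a₀³ = m_e⁴e¹⁰/((4πε₀)⁵ℏ⁸)
E_h = 4.354e-18 J
a₀ = 5.297e-11 m
E_h/a₀³ = 2.929e13 Pa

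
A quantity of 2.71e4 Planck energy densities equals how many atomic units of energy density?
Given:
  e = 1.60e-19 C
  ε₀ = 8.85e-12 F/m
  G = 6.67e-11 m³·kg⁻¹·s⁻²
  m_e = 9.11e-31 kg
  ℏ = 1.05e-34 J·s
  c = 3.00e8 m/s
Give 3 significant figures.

Planck energy density: u_P = c⁷/(ℏG²) = 4.68e113 J/m³
atomic unit of energy density: u_au = E_h/a₀³ = m_e⁴e¹⁰/((4πε₀)⁵ℏ⁸) = 3.01e13 J/m³
2.71e4 × 4.68e113 / 3.01e13 = 4.21e104

4.21e104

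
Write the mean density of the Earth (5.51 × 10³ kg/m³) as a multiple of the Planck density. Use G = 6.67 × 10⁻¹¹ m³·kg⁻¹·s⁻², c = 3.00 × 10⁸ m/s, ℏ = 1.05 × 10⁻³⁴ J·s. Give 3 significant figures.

1.06 × 10⁻⁹³

Planck density: ρ_P = c⁵/(ℏG²) = 5.20 × 10⁹⁶ kg/m³.
5.51 × 10³ / 5.20 × 10⁹⁶ = 1.06 × 10⁻⁹³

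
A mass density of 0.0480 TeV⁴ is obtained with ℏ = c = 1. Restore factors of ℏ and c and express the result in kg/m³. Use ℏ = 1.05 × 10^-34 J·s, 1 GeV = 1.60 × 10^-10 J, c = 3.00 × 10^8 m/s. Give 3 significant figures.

Mass density is [E]/(c²[L]³) = [E]⁴/(ℏ³c⁵).
1 GeV⁴ → 1/(ℏ³c⁵) × (1 GeV in J)⁴ = 2.33 × 10^20 kg/m³.
Convert the energy scale: 0.0480 TeV⁴ = 4.80 × 10^10 GeV⁴.
Result: 4.80 × 10^10 × 2.33 × 10^20 = 1.12 × 10^31 kg/m³.

1.12 × 10^31 kg/m³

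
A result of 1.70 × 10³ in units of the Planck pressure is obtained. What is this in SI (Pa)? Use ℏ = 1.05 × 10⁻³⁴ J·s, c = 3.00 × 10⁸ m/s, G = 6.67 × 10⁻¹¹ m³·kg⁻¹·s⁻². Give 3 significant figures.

7.96 × 10¹¹⁶ Pa

One Planck pressure: p_P = c⁷/(ℏG²) = 4.68 × 10¹¹³ Pa.
1.70 × 10³ × 4.68 × 10¹¹³ Pa = 7.96 × 10¹¹⁶ Pa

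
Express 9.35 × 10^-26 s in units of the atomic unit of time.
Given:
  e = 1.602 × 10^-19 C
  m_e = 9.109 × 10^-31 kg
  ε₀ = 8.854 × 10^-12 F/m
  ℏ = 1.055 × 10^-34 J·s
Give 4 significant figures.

3.859 × 10^-9

atomic unit of time: τ_au = (4πε₀)²ℏ³/(m_e e⁴) = 2.423 × 10^-17 s.
9.35 × 10^-26 / 2.423 × 10^-17 = 3.859 × 10^-9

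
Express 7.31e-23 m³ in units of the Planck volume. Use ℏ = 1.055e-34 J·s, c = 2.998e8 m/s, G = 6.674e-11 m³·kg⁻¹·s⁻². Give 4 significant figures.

Planck volume: V_P = (ℏG/c³)^(3/2) = 4.224e-105 m³.
7.31e-23 / 4.224e-105 = 1.731e82

1.731e82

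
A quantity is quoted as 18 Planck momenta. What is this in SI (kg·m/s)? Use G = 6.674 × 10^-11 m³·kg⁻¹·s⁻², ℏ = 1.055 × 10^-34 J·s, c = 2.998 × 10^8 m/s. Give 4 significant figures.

117.5 kg·m/s

One Planck momentum: p_P = √(ℏc³/G) = 6.527 kg·m/s.
18 × 6.527 kg·m/s = 117.5 kg·m/s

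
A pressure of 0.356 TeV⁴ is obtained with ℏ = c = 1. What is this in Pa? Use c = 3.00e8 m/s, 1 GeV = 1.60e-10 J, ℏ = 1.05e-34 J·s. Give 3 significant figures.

Pressure is [E]/[L]³ = [E]⁴/(ℏc)³.
1 GeV⁴ → 1/(ℏc)³ × (1 GeV in J)⁴ = 2.10e37 Pa.
Convert the energy scale: 0.356 TeV⁴ = 3.56e11 GeV⁴.
Result: 3.56e11 × 2.10e37 = 7.46e48 Pa.

7.46e48 Pa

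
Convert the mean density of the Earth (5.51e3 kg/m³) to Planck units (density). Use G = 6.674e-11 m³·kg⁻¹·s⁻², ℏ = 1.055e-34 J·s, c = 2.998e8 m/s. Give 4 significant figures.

Planck density: ρ_P = c⁵/(ℏG²) = 5.154e96 kg/m³.
5.51e3 / 5.154e96 = 1.069e-93

1.069e-93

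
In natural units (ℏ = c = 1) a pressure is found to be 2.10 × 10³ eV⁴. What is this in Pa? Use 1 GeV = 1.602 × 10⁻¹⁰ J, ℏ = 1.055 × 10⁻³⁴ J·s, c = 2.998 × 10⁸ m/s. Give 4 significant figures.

Pressure is [E]/[L]³ = [E]⁴/(ℏc)³.
1 GeV⁴ → 1/(ℏc)³ × (1 GeV in J)⁴ = 2.082 × 10³⁷ Pa.
Convert the energy scale: 2.10 × 10³ eV⁴ = 2.10 × 10⁻³³ GeV⁴.
Result: 2.10 × 10⁻³³ × 2.082 × 10³⁷ = 4.371 × 10⁴ Pa.

4.371 × 10⁴ Pa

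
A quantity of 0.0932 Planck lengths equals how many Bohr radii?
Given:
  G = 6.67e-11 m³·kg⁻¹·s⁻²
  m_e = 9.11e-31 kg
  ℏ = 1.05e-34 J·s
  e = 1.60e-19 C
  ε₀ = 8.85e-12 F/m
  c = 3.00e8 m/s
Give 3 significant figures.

2.86e-26

Planck length: ℓ_P = √(ℏG/c³) = 1.61e-35 m
Bohr radius: a₀ = 4πε₀ℏ²/(m_e e²) = 5.26e-11 m
0.0932 × 1.61e-35 / 5.26e-11 = 2.86e-26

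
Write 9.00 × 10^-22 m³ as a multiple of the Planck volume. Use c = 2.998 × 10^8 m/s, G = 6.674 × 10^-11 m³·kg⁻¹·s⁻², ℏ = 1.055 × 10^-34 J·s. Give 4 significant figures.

Planck volume: V_P = (ℏG/c³)^(3/2) = 4.224 × 10^-105 m³.
9.00 × 10^-22 / 4.224 × 10^-105 = 2.131 × 10^83

2.131 × 10^83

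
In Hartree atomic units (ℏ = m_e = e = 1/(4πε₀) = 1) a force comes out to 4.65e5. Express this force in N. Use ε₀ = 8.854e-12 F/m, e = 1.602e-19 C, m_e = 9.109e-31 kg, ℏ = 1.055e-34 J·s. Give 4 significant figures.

One atomic unit of force: F_au = E_h/a₀ = m_e²e⁶/((4πε₀)³ℏ⁴) = 8.220e-8 N.
4.65e5 × 8.220e-8 N = 0.03822 N

0.03822 N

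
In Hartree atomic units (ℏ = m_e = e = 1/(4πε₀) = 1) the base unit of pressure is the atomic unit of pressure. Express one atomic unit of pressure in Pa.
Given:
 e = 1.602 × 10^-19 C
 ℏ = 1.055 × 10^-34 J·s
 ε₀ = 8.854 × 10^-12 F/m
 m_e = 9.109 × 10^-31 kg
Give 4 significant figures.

P_au = E_h/a₀³ = m_e⁴e¹⁰/((4πε₀)⁵ℏ⁸)
E_h = 4.354 × 10^-18 J
a₀ = 5.297 × 10^-11 m
E_h/a₀³ = 2.929 × 10^13 Pa

2.929 × 10^13 Pa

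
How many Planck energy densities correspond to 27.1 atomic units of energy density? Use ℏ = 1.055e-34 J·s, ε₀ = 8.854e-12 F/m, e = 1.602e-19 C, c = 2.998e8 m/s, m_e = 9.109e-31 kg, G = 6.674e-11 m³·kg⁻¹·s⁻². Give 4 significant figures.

atomic unit of energy density: u_au = E_h/a₀³ = m_e⁴e¹⁰/((4πε₀)⁵ℏ⁸) = 2.929e13 J/m³
Planck energy density: u_P = c⁷/(ℏG²) = 4.632e113 J/m³
27.1 × 2.929e13 / 4.632e113 = 1.714e-99

1.714e-99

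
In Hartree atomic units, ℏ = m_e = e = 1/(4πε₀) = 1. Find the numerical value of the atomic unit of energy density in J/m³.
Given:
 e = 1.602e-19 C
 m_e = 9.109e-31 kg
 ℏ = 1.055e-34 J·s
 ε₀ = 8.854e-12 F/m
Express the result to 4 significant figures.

2.929e13 J/m³

Dimensional analysis gives u_au = E_h/a₀³ = m_e⁴e¹⁰/((4πε₀)⁵ℏ⁸).
E_h = 4.354e-18 J
a₀ = 5.297e-11 m
E_h/a₀³ = 2.929e13 J/m³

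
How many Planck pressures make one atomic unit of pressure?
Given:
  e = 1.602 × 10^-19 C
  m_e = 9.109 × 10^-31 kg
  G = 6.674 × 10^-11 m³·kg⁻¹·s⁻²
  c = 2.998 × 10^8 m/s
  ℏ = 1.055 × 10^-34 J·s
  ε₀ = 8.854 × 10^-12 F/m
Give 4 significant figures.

6.323 × 10^-101

atomic unit of pressure: P_au = E_h/a₀³ = m_e⁴e¹⁰/((4πε₀)⁵ℏ⁸) = 2.929 × 10^13 Pa
Planck pressure: p_P = c⁷/(ℏG²) = 4.632 × 10^113 Pa
ratio = 2.929 × 10^13 / 4.632 × 10^113 = 6.323 × 10^-101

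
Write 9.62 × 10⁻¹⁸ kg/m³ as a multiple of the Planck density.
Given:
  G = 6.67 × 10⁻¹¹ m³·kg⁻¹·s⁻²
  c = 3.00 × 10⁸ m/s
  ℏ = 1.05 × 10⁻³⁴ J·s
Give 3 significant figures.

1.85 × 10⁻¹¹⁴

Planck density: ρ_P = c⁵/(ℏG²) = 5.20 × 10⁹⁶ kg/m³.
9.62 × 10⁻¹⁸ / 5.20 × 10⁹⁶ = 1.85 × 10⁻¹¹⁴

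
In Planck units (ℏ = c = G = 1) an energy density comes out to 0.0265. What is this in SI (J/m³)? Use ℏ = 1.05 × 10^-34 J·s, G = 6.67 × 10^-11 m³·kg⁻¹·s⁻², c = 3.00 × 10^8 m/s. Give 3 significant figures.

1.24 × 10^112 J/m³

One Planck energy density: u_P = c⁷/(ℏG²) = 4.68 × 10^113 J/m³.
0.0265 × 4.68 × 10^113 J/m³ = 1.24 × 10^112 J/m³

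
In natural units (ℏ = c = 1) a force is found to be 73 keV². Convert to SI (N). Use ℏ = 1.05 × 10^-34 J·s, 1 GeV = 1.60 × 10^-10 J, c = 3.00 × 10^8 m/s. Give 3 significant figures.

5.93 × 10^-5 N

Force is [E]/[L] = [E]²/(ℏc); restore (ℏc)⁻¹.
1 GeV² → 1/(ℏc) × (1 GeV in J)² = 8.13 × 10^5 N.
Convert the energy scale: 73 keV² = 7.30 × 10^-11 GeV².
Result: 7.30 × 10^-11 × 8.13 × 10^5 = 5.93 × 10^-5 N.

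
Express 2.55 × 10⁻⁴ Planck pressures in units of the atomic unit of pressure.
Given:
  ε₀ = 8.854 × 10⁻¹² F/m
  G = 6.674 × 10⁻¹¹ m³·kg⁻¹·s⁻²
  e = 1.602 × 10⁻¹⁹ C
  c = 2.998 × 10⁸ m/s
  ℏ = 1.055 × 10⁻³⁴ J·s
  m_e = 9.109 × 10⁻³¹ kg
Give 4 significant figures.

4.033 × 10⁹⁶

Planck pressure: p_P = c⁷/(ℏG²) = 4.632 × 10¹¹³ Pa
atomic unit of pressure: P_au = E_h/a₀³ = m_e⁴e¹⁰/((4πε₀)⁵ℏ⁸) = 2.929 × 10¹³ Pa
2.55 × 10⁻⁴ × 4.632 × 10¹¹³ / 2.929 × 10¹³ = 4.033 × 10⁹⁶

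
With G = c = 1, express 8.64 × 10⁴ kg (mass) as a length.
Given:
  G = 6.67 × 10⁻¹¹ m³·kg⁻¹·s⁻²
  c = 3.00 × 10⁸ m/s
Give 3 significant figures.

6.40 × 10⁻²³ m

In G = c = 1 units mass has dimensions of length; the conversion factor is G/c².
8.64 × 10⁴ kg × (G/c²) = 6.40 × 10⁻²³ m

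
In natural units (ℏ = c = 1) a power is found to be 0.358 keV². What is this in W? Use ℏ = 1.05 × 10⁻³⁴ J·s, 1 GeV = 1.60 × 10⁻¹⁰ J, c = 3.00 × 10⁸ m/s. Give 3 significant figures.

87.3 W

Power is [E]/[T] = [E]²/ℏ.
1 GeV² → 1/ℏ × (1 GeV in J)² = 2.44 × 10¹⁴ W.
Convert the energy scale: 0.358 keV² = 3.58 × 10⁻¹³ GeV².
Result: 3.58 × 10⁻¹³ × 2.44 × 10¹⁴ = 87.3 W.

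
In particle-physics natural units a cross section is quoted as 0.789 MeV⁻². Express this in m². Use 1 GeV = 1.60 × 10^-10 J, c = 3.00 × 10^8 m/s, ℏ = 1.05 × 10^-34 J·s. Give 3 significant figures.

Area is [L]² = [E]⁻²·(ℏc)²; restore (ℏc)².
1 GeV⁻² → (ℏc)² × (1 GeV in J)⁻² = 3.88 × 10^-32 m².
Convert the energy scale: 0.789 MeV⁻² = 7.89 × 10^5 GeV⁻².
Result: 7.89 × 10^5 × 3.88 × 10^-32 = 3.06 × 10^-26 m².

3.06 × 10^-26 m²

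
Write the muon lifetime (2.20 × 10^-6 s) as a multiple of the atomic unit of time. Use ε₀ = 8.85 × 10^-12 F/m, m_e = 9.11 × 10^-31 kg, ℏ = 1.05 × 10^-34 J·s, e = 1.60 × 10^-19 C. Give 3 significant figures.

9.17 × 10^10

atomic unit of time: τ_au = (4πε₀)²ℏ³/(m_e e⁴) = 2.40 × 10^-17 s.
2.20 × 10^-6 / 2.40 × 10^-17 = 9.17 × 10^10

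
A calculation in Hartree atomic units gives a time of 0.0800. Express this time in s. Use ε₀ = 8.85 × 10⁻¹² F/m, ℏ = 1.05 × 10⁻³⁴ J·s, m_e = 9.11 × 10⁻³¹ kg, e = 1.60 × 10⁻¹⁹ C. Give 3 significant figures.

1.92 × 10⁻¹⁸ s

One atomic unit of time: τ_au = (4πε₀)²ℏ³/(m_e e⁴) = 2.40 × 10⁻¹⁷ s.
0.0800 × 2.40 × 10⁻¹⁷ s = 1.92 × 10⁻¹⁸ s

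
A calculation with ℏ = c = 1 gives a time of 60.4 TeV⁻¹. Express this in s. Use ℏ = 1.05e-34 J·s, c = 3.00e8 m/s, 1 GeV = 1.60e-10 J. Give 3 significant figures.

3.96e-26 s

A time is [E]⁻¹ in ℏ=c=1; restore one factor of ℏ.
1 GeV⁻¹ → ℏ × (1 GeV in J)⁻¹ = 6.56e-25 s.
Convert the energy scale: 60.4 TeV⁻¹ = 0.0604 GeV⁻¹.
Result: 0.0604 × 6.56e-25 = 3.96e-26 s.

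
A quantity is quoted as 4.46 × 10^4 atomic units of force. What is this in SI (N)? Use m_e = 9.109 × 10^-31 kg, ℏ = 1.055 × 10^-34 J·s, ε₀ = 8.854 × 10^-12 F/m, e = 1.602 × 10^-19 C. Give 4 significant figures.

3.666 × 10^-3 N

One atomic unit of force: F_au = E_h/a₀ = m_e²e⁶/((4πε₀)³ℏ⁴) = 8.220 × 10^-8 N.
4.46 × 10^4 × 8.220 × 10^-8 N = 3.666 × 10^-3 N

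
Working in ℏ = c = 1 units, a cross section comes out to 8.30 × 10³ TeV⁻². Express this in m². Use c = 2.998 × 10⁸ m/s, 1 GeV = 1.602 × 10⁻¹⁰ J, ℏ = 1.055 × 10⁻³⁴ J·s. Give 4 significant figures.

3.235 × 10⁻³⁴ m²

Area is [L]² = [E]⁻²·(ℏc)²; restore (ℏc)².
1 GeV⁻² → (ℏc)² × (1 GeV in J)⁻² = 3.898 × 10⁻³² m².
Convert the energy scale: 8.30 × 10³ TeV⁻² = 8.30 × 10⁻³ GeV⁻².
Result: 8.30 × 10⁻³ × 3.898 × 10⁻³² = 3.235 × 10⁻³⁴ m².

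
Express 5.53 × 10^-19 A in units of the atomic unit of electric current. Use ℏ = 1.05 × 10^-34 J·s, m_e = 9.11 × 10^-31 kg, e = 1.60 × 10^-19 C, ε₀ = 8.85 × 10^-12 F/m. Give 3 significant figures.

atomic unit of electric current: I_au = e E_h/ℏ = m_e e⁵/((4πε₀)²ℏ³) = 6.67 × 10^-3 A.
5.53 × 10^-19 / 6.67 × 10^-3 = 8.29 × 10^-17

8.29 × 10^-17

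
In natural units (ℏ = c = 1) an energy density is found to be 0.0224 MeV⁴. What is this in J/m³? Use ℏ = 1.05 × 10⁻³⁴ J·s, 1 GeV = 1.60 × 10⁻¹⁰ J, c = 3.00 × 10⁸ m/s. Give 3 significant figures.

[E]/[L]³ = [E]⁴/(ℏc)³; restore (ℏc)⁻³.
1 GeV⁴ → 1/(ℏc)³ × (1 GeV in J)⁴ = 2.10 × 10³⁷ J/m³.
Convert the energy scale: 0.0224 MeV⁴ = 2.24 × 10⁻¹⁴ GeV⁴.
Result: 2.24 × 10⁻¹⁴ × 2.10 × 10³⁷ = 4.70 × 10²³ J/m³.

4.70 × 10²³ J/m³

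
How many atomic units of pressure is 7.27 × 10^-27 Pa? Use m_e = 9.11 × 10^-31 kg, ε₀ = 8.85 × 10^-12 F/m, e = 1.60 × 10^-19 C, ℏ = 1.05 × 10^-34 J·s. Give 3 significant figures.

atomic unit of pressure: P_au = E_h/a₀³ = m_e⁴e¹⁰/((4πε₀)⁵ℏ⁸) = 3.01 × 10^13 Pa.
7.27 × 10^-27 / 3.01 × 10^13 = 2.41 × 10^-40

2.41 × 10^-40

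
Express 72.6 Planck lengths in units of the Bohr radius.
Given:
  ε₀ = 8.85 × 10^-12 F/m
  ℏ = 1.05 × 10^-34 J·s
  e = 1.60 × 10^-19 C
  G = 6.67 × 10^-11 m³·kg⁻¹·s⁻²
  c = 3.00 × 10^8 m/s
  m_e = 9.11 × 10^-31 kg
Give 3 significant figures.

2.22 × 10^-23

Planck length: ℓ_P = √(ℏG/c³) = 1.61 × 10^-35 m
Bohr radius: a₀ = 4πε₀ℏ²/(m_e e²) = 5.26 × 10^-11 m
72.6 × 1.61 × 10^-35 / 5.26 × 10^-11 = 2.22 × 10^-23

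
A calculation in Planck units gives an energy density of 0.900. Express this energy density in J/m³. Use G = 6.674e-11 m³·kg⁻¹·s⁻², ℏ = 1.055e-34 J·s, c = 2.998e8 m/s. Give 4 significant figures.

One Planck energy density: u_P = c⁷/(ℏG²) = 4.632e113 J/m³.
0.900 × 4.632e113 J/m³ = 4.169e113 J/m³

4.169e113 J/m³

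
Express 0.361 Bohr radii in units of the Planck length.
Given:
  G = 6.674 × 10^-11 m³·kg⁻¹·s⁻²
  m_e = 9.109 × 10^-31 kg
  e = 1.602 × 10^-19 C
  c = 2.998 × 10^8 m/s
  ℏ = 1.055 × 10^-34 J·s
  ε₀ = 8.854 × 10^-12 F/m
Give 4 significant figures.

Bohr radius: a₀ = 4πε₀ℏ²/(m_e e²) = 5.297 × 10^-11 m
Planck length: ℓ_P = √(ℏG/c³) = 1.616 × 10^-35 m
0.361 × 5.297 × 10^-11 / 1.616 × 10^-35 = 1.183 × 10^24

1.183 × 10^24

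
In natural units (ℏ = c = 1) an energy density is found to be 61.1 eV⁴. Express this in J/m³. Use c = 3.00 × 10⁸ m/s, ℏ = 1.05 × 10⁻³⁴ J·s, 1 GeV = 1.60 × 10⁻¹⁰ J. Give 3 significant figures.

1.28 × 10³ J/m³

[E]/[L]³ = [E]⁴/(ℏc)³; restore (ℏc)⁻³.
1 GeV⁴ → 1/(ℏc)³ × (1 GeV in J)⁴ = 2.10 × 10³⁷ J/m³.
Convert the energy scale: 61.1 eV⁴ = 6.11 × 10⁻³⁵ GeV⁴.
Result: 6.11 × 10⁻³⁵ × 2.10 × 10³⁷ = 1.28 × 10³ J/m³.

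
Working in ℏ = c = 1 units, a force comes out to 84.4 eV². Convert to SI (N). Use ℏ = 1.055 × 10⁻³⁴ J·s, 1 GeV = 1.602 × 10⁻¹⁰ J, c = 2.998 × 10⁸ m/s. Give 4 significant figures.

Force is [E]/[L] = [E]²/(ℏc); restore (ℏc)⁻¹.
1 GeV² → 1/(ℏc) × (1 GeV in J)² = 8.114 × 10⁵ N.
Convert the energy scale: 84.4 eV² = 8.44 × 10⁻¹⁷ GeV².
Result: 8.44 × 10⁻¹⁷ × 8.114 × 10⁵ = 6.848 × 10⁻¹¹ N.

6.848 × 10⁻¹¹ N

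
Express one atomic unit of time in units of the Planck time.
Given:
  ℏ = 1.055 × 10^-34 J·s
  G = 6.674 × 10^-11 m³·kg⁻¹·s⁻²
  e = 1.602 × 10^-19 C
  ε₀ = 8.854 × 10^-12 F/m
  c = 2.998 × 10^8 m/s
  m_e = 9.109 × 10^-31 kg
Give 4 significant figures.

4.494 × 10^26

atomic unit of time: τ_au = (4πε₀)²ℏ³/(m_e e⁴) = 2.423 × 10^-17 s
Planck time: t_P = √(ℏG/c⁵) = 5.392 × 10^-44 s
ratio = 2.423 × 10^-17 / 5.392 × 10^-44 = 4.494 × 10^26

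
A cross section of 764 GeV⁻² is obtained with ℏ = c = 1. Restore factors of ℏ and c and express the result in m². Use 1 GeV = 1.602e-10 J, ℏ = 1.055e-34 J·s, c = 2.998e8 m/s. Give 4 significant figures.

2.978e-29 m²

Area is [L]² = [E]⁻²·(ℏc)²; restore (ℏc)².
1 GeV⁻² → (ℏc)² × (1 GeV in J)⁻² = 3.898e-32 m².
Result: 764 × 3.898e-32 = 2.978e-29 m².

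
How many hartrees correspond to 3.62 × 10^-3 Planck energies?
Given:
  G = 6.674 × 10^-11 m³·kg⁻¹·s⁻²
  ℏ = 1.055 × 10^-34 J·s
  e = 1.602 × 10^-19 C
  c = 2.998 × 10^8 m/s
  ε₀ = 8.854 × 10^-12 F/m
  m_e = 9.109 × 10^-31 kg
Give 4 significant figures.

1.627 × 10^24

Planck energy: E_P = √(ℏc⁵/G) = 1.957 × 10^9 J
hartree: E_h = m_e e⁴/(4πε₀ℏ)² = 4.354 × 10^-18 J
3.62 × 10^-3 × 1.957 × 10^9 / 4.354 × 10^-18 = 1.627 × 10^24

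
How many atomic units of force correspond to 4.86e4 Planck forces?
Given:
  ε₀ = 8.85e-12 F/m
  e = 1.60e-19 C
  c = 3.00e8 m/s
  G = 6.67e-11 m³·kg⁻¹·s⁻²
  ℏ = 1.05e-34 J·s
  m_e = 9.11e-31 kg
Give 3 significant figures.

7.09e55

Planck force: F_P = c⁴/G = 1.21e44 N
atomic unit of force: F_au = E_h/a₀ = m_e²e⁶/((4πε₀)³ℏ⁴) = 8.33e-8 N
4.86e4 × 1.21e44 / 8.33e-8 = 7.09e55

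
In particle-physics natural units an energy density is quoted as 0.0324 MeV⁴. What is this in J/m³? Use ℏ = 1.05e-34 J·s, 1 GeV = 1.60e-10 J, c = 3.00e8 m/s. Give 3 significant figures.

6.79e23 J/m³

[E]/[L]³ = [E]⁴/(ℏc)³; restore (ℏc)⁻³.
1 GeV⁴ → 1/(ℏc)³ × (1 GeV in J)⁴ = 2.10e37 J/m³.
Convert the energy scale: 0.0324 MeV⁴ = 3.24e-14 GeV⁴.
Result: 3.24e-14 × 2.10e37 = 6.79e23 J/m³.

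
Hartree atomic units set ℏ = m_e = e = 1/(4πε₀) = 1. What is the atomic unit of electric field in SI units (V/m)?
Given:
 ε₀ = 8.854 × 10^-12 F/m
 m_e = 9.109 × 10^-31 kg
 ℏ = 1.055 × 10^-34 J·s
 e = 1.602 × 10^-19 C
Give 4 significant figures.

5.131 × 10^11 V/m

From ℏ = m_e = e = 1/(4πε₀) = 1 the electric field scale is E_au = E_h/(e a₀) = m_e²e⁵/((4πε₀)³ℏ⁴).
E_h = 4.354 × 10^-18 J
a₀ = 5.297 × 10^-11 m
E_h/(e·a₀) = 5.131 × 10^11 V/m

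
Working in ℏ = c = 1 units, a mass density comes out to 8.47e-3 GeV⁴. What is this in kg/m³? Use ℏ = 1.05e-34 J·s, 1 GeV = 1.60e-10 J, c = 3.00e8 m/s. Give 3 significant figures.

Mass density is [E]/(c²[L]³) = [E]⁴/(ℏ³c⁵).
1 GeV⁴ → 1/(ℏ³c⁵) × (1 GeV in J)⁴ = 2.33e20 kg/m³.
Result: 8.47e-3 × 2.33e20 = 1.97e18 kg/m³.

1.97e18 kg/m³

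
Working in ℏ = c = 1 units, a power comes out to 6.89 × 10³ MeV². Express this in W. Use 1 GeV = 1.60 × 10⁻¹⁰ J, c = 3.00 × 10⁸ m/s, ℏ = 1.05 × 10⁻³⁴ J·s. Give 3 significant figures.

Power is [E]/[T] = [E]²/ℏ.
1 GeV² → 1/ℏ × (1 GeV in J)² = 2.44 × 10¹⁴ W.
Convert the energy scale: 6.89 × 10³ MeV² = 6.89 × 10⁻³ GeV².
Result: 6.89 × 10⁻³ × 2.44 × 10¹⁴ = 1.68 × 10¹² W.

1.68 × 10¹² W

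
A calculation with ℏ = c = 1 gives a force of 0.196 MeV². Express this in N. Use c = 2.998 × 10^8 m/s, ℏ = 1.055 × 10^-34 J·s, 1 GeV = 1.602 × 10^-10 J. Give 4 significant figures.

Force is [E]/[L] = [E]²/(ℏc); restore (ℏc)⁻¹.
1 GeV² → 1/(ℏc) × (1 GeV in J)² = 8.114 × 10^5 N.
Convert the energy scale: 0.196 MeV² = 1.96 × 10^-7 GeV².
Result: 1.96 × 10^-7 × 8.114 × 10^5 = 0.1590 N.

0.1590 N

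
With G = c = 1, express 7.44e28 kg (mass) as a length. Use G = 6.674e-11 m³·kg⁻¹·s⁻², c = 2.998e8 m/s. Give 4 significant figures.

In G = c = 1 units mass has dimensions of length; the conversion factor is G/c².
7.44e28 kg × (G/c²) = 55.25 m

55.25 m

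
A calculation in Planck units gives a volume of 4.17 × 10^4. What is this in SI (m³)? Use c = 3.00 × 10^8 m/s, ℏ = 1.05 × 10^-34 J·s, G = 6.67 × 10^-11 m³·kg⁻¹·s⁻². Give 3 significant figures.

One Planck volume: V_P = (ℏG/c³)^(3/2) = 4.18 × 10^-105 m³.
4.17 × 10^4 × 4.18 × 10^-105 m³ = 1.74 × 10^-100 m³

1.74 × 10^-100 m³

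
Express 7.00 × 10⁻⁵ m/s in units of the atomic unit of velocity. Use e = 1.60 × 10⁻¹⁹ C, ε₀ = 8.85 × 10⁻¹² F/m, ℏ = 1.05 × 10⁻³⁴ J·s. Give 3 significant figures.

atomic unit of velocity: v_au = e²/(4πε₀ℏ) = 2.19 × 10⁶ m/s.
7.00 × 10⁻⁵ / 2.19 × 10⁶ = 3.19 × 10⁻¹¹

3.19 × 10⁻¹¹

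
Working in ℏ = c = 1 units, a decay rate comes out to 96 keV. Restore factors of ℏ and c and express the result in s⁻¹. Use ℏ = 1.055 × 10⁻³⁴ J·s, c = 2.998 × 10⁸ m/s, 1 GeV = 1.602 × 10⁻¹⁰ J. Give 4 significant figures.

1.458 × 10²⁰ s⁻¹

A rate is [E]/ℏ; divide by ℏ.
1 GeV → 1/ℏ × (1 GeV in J) = 1.518 × 10²⁴ s⁻¹.
Convert the energy scale: 96 keV = 9.60 × 10⁻⁵ GeV.
Result: 9.60 × 10⁻⁵ × 1.518 × 10²⁴ = 1.458 × 10²⁰ s⁻¹.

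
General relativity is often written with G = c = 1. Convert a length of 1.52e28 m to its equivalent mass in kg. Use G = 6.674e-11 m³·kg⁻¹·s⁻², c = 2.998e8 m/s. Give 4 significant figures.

Length → mass via c²/G.
1.52e28 m × (c²/G) = 2.047e55 kg

2.047e55 kg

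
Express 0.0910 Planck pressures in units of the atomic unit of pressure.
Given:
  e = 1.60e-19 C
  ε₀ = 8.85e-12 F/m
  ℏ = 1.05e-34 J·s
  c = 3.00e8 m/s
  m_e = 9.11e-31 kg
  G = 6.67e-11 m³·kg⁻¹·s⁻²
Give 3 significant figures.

1.41e99

Planck pressure: p_P = c⁷/(ℏG²) = 4.68e113 Pa
atomic unit of pressure: P_au = E_h/a₀³ = m_e⁴e¹⁰/((4πε₀)⁵ℏ⁸) = 3.01e13 Pa
0.0910 × 4.68e113 / 3.01e13 = 1.41e99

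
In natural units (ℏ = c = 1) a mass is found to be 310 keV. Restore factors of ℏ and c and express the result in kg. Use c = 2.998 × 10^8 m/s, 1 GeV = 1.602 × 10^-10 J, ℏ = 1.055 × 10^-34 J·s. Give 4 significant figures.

Mass is [E]/c²; divide by c².
1 GeV → 1/c² × (1 GeV in J) = 1.782 × 10^-27 kg.
Convert the energy scale: 310 keV = 3.10 × 10^-4 GeV.
Result: 3.10 × 10^-4 × 1.782 × 10^-27 = 5.525 × 10^-31 kg.

5.525 × 10^-31 kg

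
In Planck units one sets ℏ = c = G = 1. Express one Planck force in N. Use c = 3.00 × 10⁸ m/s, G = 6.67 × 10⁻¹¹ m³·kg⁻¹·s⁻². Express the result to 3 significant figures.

1.21 × 10⁴⁴ N

F_P = c⁴/G
  = 8.10 × 10³³ / 6.67 × 10⁻¹¹
  = 1.21 × 10⁴⁴ N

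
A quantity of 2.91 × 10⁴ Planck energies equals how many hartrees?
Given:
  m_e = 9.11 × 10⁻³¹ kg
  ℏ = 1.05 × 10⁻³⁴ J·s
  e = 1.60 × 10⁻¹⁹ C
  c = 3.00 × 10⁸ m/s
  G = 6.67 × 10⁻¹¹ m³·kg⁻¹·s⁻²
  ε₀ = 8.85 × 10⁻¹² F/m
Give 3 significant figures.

1.30 × 10³¹

Planck energy: E_P = √(ℏc⁵/G) = 1.96 × 10⁹ J
hartree: E_h = m_e e⁴/(4πε₀ℏ)² = 4.38 × 10⁻¹⁸ J
2.91 × 10⁴ × 1.96 × 10⁹ / 4.38 × 10⁻¹⁸ = 1.30 × 10³¹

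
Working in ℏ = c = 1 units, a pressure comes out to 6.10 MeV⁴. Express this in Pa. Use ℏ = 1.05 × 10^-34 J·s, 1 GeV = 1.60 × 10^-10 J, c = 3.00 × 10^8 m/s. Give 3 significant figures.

Pressure is [E]/[L]³ = [E]⁴/(ℏc)³.
1 GeV⁴ → 1/(ℏc)³ × (1 GeV in J)⁴ = 2.10 × 10^37 Pa.
Convert the energy scale: 6.10 MeV⁴ = 6.10 × 10^-12 GeV⁴.
Result: 6.10 × 10^-12 × 2.10 × 10^37 = 1.28 × 10^26 Pa.

1.28 × 10^26 Pa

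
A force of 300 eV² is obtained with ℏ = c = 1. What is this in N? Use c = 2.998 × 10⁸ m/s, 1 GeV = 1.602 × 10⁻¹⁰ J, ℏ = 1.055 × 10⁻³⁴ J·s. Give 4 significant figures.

2.434 × 10⁻¹⁰ N

Force is [E]/[L] = [E]²/(ℏc); restore (ℏc)⁻¹.
1 GeV² → 1/(ℏc) × (1 GeV in J)² = 8.114 × 10⁵ N.
Convert the energy scale: 300 eV² = 3.00 × 10⁻¹⁶ GeV².
Result: 3.00 × 10⁻¹⁶ × 8.114 × 10⁵ = 2.434 × 10⁻¹⁰ N.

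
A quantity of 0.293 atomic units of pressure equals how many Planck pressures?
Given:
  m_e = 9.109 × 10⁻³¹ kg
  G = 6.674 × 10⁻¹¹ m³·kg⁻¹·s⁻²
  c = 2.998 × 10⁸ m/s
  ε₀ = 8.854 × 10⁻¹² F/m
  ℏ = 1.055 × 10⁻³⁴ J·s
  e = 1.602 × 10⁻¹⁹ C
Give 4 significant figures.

atomic unit of pressure: P_au = E_h/a₀³ = m_e⁴e¹⁰/((4πε₀)⁵ℏ⁸) = 2.929 × 10¹³ Pa
Planck pressure: p_P = c⁷/(ℏG²) = 4.632 × 10¹¹³ Pa
0.293 × 2.929 × 10¹³ / 4.632 × 10¹¹³ = 1.853 × 10⁻¹⁰¹

1.853 × 10⁻¹⁰¹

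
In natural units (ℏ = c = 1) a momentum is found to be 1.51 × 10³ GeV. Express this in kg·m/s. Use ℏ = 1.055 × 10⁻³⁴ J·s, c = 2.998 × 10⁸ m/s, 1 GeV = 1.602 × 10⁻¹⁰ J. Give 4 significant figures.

8.069 × 10⁻¹⁶ kg·m/s

Momentum is [E]/c; divide by c.
1 GeV → 1/c × (1 GeV in J) = 5.344 × 10⁻¹⁹ kg·m/s.
Result: 1.51 × 10³ × 5.344 × 10⁻¹⁹ = 8.069 × 10⁻¹⁶ kg·m/s.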